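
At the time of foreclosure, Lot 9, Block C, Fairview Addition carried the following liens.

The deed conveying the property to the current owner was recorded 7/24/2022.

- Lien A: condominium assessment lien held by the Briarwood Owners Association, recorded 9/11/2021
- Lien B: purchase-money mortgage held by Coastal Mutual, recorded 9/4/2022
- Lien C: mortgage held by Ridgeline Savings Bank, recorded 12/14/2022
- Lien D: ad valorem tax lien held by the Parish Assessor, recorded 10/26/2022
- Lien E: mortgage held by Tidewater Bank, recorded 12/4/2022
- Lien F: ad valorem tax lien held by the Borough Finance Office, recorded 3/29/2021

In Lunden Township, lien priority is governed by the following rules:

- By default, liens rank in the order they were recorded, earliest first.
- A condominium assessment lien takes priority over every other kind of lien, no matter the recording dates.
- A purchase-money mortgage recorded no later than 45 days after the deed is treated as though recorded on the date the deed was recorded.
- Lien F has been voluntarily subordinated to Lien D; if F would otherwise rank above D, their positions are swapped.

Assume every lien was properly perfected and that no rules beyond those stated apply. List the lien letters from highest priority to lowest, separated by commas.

A, D, B, F, E, C

Adjusting effective dates: B relates back to the deed date 7/24/2022.
A is a condominium assessment lien, so it outranks all other liens regardless of date.
The other liens, earliest effective date first: F (3/29/2021), B (7/24/2022), D (10/26/2022), E (12/4/2022), C (12/14/2022).
Because F would otherwise rank above D, the subordination swaps them.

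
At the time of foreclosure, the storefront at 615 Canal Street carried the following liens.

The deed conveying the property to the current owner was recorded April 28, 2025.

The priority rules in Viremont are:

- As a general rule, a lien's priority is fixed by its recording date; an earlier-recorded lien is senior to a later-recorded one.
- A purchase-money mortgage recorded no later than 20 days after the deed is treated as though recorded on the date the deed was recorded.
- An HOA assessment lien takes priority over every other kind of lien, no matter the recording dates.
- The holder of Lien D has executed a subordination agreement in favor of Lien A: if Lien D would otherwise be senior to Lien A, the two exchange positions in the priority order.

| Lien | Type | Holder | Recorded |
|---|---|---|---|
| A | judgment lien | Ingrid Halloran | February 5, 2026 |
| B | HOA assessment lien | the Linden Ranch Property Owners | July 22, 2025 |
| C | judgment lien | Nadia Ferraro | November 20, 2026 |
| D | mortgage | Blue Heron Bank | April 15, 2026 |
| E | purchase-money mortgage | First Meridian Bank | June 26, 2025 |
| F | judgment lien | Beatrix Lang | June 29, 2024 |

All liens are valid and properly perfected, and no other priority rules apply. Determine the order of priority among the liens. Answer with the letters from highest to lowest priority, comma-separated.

Effective dates: E missed the 20-day window (59 days after the deed), so its recording date stands.
B is an HOA assessment lien and takes priority over every other lien.
The other liens, earliest effective date first: F (June 29, 2024), E (June 26, 2025), A (February 5, 2026), D (April 15, 2026), C (November 20, 2026).
D already ranks below A; the subordination has no effect.

B, F, E, A, D, C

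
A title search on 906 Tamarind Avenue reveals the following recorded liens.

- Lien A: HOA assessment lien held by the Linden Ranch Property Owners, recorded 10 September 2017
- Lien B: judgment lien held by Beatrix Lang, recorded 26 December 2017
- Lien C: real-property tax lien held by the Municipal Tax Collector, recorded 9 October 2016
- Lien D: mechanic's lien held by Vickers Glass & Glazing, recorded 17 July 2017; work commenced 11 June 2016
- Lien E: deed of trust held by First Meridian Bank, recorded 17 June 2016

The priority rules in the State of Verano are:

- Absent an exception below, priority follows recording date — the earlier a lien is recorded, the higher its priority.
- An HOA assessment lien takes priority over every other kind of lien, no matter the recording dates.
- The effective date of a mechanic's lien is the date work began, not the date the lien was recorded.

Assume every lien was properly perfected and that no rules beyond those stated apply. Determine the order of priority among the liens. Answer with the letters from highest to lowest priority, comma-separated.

A, D, E, C, B

Effective dates: D relates back to 11 June 2016 (work commenced).
A is an HOA assessment lien, so it outranks all other liens regardless of date.
Among the remaining liens, by effective date: D (11 June 2016), E (17 June 2016), C (9 October 2016), B (26 December 2017).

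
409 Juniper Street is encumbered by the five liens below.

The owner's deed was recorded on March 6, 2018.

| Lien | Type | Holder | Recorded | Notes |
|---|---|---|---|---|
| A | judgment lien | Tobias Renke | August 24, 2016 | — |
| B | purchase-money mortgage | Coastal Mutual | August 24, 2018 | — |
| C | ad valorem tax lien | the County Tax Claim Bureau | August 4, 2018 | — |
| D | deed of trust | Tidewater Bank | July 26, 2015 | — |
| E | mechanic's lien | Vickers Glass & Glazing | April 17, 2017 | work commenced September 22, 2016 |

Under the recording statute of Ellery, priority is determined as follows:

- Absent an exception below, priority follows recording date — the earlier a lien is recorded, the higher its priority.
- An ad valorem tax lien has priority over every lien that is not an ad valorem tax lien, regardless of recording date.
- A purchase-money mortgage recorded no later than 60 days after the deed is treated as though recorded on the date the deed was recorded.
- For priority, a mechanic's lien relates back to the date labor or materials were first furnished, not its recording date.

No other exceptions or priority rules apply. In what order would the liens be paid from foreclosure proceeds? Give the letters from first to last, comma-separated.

Effective dates: B was recorded 171 days after the deed, outside the 60-day window, so it keeps its recording date; E relates back to September 22, 2016 (work commenced).
As an ad valorem tax lien, C is senior to every other lien.
Ordering the rest by effective date: D (July 26, 2015), A (August 24, 2016), E (September 22, 2016), B (August 24, 2018).

C, D, A, E, B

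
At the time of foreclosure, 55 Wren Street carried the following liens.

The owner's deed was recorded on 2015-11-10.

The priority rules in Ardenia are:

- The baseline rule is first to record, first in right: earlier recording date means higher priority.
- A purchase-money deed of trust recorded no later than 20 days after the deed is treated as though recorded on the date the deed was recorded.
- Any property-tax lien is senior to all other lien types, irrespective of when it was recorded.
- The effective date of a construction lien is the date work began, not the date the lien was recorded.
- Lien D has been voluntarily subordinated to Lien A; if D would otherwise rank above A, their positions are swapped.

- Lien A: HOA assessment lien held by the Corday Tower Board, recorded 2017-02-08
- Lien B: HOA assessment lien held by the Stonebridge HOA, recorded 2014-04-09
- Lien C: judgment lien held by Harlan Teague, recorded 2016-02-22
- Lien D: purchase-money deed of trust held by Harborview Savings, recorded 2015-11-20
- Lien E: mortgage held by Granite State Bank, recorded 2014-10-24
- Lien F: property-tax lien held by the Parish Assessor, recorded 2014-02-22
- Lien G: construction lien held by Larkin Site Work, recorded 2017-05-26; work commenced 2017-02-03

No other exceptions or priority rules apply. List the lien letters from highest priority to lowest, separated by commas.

F, B, E, A, C, G, D

Effective dates: D relates back to the deed date 2015-11-10; G relates back to 2017-02-03 (work commenced).
As a property-tax lien, F is senior to every other lien.
Ordering the rest by effective date: B (2014-04-09), E (2014-10-24), D (2015-11-10), C (2016-02-22), G (2017-02-03), A (2017-02-08).
D would otherwise be senior to A, so under the subordination agreement D and A exchange positions.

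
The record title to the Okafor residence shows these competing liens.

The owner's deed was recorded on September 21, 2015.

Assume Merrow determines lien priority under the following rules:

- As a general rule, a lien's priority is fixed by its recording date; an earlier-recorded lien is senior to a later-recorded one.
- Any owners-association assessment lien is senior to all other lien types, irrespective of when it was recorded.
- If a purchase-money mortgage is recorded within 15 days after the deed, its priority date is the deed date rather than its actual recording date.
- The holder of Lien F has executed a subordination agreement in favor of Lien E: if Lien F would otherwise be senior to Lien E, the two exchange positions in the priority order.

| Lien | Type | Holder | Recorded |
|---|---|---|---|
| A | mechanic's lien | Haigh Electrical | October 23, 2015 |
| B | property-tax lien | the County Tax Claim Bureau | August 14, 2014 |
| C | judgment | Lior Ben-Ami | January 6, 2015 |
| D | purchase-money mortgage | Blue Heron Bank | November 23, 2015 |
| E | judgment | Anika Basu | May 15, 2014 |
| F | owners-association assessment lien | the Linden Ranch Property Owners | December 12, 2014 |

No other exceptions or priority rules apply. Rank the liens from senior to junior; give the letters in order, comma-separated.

E, F, B, C, A, D

Effective dates: D was recorded 63 days after the deed — beyond 15 days — so no relation-back applies.
F, as an owners-association assessment lien, has superpriority and ranks first.
The other liens, earliest effective date first: E (May 15, 2014), B (August 14, 2014), C (January 6, 2015), A (October 23, 2015), D (November 23, 2015).
Because F would otherwise rank above E, the subordination swaps them.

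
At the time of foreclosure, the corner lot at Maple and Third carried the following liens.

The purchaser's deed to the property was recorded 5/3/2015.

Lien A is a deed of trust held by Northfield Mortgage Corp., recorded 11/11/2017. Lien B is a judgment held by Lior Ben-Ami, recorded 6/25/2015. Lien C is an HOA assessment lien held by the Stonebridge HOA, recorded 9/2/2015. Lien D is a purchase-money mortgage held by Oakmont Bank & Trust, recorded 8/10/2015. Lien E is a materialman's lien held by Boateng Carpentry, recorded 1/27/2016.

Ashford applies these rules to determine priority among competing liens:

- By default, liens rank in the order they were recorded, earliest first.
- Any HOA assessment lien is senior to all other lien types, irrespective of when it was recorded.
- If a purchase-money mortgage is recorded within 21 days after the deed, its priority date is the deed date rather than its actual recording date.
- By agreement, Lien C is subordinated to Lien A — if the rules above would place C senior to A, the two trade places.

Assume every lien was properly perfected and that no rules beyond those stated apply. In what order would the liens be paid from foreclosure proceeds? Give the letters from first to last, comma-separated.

A, B, D, E, C

First, effective dates: D missed the 21-day window (99 days after the deed), so its recording date stands.
C, as an HOA assessment lien, has superpriority and ranks first.
Ordering the rest by effective date: B (6/25/2015), D (8/10/2015), E (1/27/2016), A (11/11/2017).
Because C would otherwise rank above A, the subordination swaps them.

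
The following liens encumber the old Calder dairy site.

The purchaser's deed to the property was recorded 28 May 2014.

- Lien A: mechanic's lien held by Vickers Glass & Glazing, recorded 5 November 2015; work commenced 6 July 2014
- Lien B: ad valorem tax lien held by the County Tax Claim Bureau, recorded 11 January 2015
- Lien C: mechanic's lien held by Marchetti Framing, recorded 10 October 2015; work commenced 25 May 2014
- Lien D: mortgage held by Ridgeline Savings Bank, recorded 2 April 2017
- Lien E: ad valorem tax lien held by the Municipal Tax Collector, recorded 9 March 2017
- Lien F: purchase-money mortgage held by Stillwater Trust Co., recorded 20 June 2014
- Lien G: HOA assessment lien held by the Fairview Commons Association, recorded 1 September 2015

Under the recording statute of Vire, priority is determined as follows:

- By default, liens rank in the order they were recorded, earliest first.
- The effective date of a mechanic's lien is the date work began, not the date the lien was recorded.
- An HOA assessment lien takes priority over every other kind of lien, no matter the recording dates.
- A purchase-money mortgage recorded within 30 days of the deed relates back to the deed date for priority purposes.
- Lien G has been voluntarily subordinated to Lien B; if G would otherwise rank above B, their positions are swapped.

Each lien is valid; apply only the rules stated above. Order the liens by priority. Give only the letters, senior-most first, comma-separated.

B, C, F, A, G, E, D

Adjusting effective dates: A's effective date is 6 July 2014, when work began; C relates back to 25 May 2014 (work commenced); F relates back to the deed date 28 May 2014.
G, as an HOA assessment lien, has superpriority and ranks first.
Among the remaining liens, by effective date: C (25 May 2014), F (28 May 2014), A (6 July 2014), B (11 January 2015), E (9 March 2017), D (2 April 2017).
Because G would otherwise rank above B, the subordination swaps them.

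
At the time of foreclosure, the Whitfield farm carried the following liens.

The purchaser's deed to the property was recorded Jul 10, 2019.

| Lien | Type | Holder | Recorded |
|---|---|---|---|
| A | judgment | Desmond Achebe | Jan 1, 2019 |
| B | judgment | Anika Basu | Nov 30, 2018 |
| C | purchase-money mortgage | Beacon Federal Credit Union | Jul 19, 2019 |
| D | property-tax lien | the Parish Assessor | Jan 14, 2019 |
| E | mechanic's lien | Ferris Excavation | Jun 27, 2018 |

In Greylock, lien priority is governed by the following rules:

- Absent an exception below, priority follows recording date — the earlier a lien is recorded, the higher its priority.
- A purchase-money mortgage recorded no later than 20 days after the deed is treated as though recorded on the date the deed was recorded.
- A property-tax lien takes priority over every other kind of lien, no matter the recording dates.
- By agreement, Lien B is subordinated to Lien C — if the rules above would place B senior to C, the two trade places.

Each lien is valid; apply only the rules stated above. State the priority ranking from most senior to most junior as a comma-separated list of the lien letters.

Effective dates: C was recorded within the 20-day window, so its effective date is the deed date Jul 10, 2019.
D is a property-tax lien, so it outranks all other liens regardless of date.
Ordering the rest by effective date: E (Jun 27, 2018), B (Nov 30, 2018), A (Jan 1, 2019), C (Jul 10, 2019).
B is senior to C before the subordination, so the two trade places.

D, E, C, A, B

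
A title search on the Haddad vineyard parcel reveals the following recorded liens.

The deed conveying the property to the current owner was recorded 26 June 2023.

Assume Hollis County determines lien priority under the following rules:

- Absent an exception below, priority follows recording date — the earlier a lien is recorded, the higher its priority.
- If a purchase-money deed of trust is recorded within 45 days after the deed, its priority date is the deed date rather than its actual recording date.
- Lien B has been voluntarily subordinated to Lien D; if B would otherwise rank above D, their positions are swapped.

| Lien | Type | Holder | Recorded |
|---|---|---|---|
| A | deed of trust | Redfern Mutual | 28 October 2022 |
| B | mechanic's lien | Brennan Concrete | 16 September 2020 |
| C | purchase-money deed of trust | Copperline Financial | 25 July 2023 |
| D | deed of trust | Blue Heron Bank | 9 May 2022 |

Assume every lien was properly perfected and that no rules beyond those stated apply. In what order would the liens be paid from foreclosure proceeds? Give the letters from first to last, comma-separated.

D, B, A, C

Adjusting effective dates: C was recorded within the 45-day window, so its effective date is the deed date 26 June 2023.
Ordering by effective date: B (16 September 2020), D (9 May 2022), A (28 October 2022), C (26 June 2023).
B would otherwise be senior to D, so under the subordination agreement B and D exchange positions.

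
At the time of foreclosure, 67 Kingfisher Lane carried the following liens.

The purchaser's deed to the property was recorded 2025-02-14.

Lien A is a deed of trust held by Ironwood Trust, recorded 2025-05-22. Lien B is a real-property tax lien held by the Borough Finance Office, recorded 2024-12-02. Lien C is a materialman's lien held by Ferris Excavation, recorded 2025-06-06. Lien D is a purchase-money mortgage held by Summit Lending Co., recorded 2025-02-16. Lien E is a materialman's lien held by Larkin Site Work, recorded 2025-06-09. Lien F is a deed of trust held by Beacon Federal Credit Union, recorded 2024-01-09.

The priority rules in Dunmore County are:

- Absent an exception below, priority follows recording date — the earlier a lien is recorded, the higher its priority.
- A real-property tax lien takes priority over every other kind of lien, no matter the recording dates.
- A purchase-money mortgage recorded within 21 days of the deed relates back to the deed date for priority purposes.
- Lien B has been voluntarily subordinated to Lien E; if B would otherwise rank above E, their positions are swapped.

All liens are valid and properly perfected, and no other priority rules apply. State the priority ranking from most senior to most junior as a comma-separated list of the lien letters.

E, F, D, A, C, B

Effective dates: D's effective date is the deed date, 2025-02-14.
B, as a real-property tax lien, has superpriority and ranks first.
Remaining liens by effective date: F (2024-01-09), D (2025-02-14), A (2025-05-22), C (2025-06-06), E (2025-06-09).
The subordination applies — B was senior to E — so B and E swap.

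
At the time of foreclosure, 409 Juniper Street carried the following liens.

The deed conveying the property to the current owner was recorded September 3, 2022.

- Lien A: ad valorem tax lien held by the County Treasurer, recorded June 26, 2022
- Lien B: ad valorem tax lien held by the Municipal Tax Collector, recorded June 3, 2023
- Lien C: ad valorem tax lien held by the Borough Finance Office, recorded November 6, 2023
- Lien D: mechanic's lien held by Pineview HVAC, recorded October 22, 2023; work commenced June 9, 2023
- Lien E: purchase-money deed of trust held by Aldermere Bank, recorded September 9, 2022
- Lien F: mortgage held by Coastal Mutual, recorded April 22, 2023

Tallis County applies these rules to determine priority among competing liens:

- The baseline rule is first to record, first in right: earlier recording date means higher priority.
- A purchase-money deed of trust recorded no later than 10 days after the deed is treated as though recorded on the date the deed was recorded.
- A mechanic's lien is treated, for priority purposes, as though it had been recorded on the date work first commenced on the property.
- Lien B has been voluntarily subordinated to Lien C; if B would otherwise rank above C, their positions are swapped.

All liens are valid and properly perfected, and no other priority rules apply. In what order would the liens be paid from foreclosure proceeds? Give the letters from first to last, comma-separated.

A, E, F, C, D, B

Effective dates after the stated exceptions: D's effective date is June 9, 2023, when work began; E relates back to the deed date September 3, 2022.
Sorted by effective date: A (June 26, 2022), E (September 3, 2022), F (April 22, 2023), B (June 3, 2023), D (June 9, 2023), C (November 6, 2023).
B would otherwise be senior to C, so under the subordination agreement B and C exchange positions.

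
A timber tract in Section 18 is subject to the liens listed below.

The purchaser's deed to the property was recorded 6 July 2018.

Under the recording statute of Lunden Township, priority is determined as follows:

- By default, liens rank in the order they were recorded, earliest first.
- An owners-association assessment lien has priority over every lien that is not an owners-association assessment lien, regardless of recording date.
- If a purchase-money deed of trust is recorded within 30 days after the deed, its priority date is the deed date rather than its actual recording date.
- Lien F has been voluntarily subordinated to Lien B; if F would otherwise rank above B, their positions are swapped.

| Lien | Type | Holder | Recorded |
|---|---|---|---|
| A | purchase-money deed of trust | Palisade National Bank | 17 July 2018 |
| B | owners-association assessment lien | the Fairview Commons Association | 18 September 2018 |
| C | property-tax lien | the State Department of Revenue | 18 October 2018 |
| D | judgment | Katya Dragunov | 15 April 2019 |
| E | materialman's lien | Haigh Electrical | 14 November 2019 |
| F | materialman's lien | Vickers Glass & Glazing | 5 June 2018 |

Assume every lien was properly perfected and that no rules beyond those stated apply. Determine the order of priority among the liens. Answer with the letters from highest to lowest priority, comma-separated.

B, F, A, C, D, E

Adjusting effective dates: A's effective date is the deed date, 6 July 2018.
B is an owners-association assessment lien and takes priority over every other lien.
Ordering the rest by effective date: F (5 June 2018), A (6 July 2018), C (18 October 2018), D (15 April 2019), E (14 November 2019).
Since F is not senior to B, the subordination leaves the order unchanged.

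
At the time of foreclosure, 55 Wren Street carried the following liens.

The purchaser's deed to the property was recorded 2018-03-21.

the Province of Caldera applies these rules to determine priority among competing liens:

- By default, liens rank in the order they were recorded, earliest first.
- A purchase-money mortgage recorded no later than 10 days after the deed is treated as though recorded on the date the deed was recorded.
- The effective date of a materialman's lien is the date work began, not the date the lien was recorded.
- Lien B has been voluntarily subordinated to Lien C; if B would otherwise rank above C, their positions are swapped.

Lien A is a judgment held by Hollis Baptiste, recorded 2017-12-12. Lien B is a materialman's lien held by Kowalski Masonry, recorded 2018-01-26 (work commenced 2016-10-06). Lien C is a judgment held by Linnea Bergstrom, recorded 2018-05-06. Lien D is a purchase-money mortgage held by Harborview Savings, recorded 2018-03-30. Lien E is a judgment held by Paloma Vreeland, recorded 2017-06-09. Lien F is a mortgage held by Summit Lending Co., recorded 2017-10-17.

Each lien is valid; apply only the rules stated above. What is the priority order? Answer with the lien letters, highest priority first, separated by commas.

First, effective dates: B is treated as recorded 2016-10-06, the work-commencement date; D relates back to the deed date 2018-03-21.
Sorted by effective date: B (2016-10-06), E (2017-06-09), F (2017-10-17), A (2017-12-12), D (2018-03-21), C (2018-05-06).
B would otherwise be senior to C, so under the subordination agreement B and C exchange positions.

C, E, F, A, D, B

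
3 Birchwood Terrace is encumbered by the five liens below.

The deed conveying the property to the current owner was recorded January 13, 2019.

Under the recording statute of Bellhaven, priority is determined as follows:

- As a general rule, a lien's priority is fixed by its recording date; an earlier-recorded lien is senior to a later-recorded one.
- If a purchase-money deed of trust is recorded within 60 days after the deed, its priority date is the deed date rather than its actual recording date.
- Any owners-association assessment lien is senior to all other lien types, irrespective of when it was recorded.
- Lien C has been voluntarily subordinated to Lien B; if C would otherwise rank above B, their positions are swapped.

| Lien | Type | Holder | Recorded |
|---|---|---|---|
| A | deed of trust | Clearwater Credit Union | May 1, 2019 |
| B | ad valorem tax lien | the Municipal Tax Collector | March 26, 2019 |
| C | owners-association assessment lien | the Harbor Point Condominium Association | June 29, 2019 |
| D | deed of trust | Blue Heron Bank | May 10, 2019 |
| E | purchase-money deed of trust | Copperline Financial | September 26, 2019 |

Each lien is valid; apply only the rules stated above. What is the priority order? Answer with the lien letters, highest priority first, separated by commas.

Effective dates after the stated exceptions: E missed the 60-day window (256 days after the deed), so its recording date stands.
C is an owners-association assessment lien, so it outranks all other liens regardless of date.
The other liens, earliest effective date first: B (March 26, 2019), A (May 1, 2019), D (May 10, 2019), E (September 26, 2019).
C is senior to B before the subordination, so the two trade places.

B, C, A, D, E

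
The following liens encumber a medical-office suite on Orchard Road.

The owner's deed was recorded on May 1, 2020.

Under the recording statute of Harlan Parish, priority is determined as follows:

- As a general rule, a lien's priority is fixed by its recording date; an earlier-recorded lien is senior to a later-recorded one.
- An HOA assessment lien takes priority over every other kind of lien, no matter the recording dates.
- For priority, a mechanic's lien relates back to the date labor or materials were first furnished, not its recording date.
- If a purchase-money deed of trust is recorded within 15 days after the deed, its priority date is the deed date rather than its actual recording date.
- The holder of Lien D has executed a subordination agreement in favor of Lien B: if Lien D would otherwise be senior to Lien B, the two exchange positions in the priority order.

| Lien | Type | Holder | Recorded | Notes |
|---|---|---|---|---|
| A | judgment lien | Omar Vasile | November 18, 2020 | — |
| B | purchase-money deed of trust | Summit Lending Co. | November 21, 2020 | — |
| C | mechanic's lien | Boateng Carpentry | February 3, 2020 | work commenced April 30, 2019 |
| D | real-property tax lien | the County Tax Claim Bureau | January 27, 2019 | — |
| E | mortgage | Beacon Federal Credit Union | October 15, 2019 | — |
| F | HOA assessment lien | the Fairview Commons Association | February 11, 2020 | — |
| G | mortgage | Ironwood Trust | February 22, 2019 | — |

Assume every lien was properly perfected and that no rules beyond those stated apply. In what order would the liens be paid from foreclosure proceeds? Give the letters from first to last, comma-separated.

F, B, G, C, E, A, D

Effective dates: B was recorded 204 days after the deed, outside the 15-day window, so it keeps its recording date; C is treated as recorded April 30, 2019, the work-commencement date.
As an HOA assessment lien, F is senior to every other lien.
The other liens, earliest effective date first: D (January 27, 2019), G (February 22, 2019), C (April 30, 2019), E (October 15, 2019), A (November 18, 2020), B (November 21, 2020).
The subordination applies — D was senior to B — so D and B swap.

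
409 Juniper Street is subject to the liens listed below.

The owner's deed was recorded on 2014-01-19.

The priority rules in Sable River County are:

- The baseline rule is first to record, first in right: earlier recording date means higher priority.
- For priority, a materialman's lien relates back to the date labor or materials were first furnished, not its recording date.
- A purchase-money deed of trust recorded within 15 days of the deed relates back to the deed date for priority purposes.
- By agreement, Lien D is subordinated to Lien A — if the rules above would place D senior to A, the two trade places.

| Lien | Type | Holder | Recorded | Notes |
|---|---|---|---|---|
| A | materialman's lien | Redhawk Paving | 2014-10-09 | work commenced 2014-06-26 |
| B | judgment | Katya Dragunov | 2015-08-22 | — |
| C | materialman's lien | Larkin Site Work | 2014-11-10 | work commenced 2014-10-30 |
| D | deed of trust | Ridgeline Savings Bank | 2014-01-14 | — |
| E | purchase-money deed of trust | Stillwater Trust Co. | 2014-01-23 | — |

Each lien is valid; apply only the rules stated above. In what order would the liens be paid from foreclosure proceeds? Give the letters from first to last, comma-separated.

Effective dates after the stated exceptions: A's effective date is 2014-06-26, when work began; C is treated as recorded 2014-10-30, the work-commencement date; E's effective date is the deed date, 2014-01-19.
Ordering by effective date: D (2014-01-14), E (2014-01-19), A (2014-06-26), C (2014-10-30), B (2015-08-22).
D would otherwise be senior to A, so under the subordination agreement D and A exchange positions.

A, E, D, C, B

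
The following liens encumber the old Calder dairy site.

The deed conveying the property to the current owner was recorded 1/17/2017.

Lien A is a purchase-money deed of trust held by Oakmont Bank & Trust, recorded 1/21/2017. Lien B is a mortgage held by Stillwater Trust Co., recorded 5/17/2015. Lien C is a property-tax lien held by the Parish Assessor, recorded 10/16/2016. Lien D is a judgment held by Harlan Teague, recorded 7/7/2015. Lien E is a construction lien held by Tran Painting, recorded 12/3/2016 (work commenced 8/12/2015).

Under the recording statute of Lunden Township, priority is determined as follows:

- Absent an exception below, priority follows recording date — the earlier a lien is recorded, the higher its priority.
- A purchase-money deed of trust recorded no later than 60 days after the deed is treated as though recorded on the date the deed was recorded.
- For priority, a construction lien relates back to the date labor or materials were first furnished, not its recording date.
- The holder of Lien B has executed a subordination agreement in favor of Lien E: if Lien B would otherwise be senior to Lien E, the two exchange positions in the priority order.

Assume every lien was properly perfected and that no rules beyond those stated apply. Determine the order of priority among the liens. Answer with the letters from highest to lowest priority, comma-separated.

E, D, B, C, A

Effective dates after the stated exceptions: A was recorded within the 60-day window, so its effective date is the deed date 1/17/2017; E relates back to 8/12/2015 (work commenced).
By effective date, earliest first: B (5/17/2015), D (7/7/2015), E (8/12/2015), C (10/16/2016), A (1/17/2017).
B is senior to E before the subordination, so the two trade places.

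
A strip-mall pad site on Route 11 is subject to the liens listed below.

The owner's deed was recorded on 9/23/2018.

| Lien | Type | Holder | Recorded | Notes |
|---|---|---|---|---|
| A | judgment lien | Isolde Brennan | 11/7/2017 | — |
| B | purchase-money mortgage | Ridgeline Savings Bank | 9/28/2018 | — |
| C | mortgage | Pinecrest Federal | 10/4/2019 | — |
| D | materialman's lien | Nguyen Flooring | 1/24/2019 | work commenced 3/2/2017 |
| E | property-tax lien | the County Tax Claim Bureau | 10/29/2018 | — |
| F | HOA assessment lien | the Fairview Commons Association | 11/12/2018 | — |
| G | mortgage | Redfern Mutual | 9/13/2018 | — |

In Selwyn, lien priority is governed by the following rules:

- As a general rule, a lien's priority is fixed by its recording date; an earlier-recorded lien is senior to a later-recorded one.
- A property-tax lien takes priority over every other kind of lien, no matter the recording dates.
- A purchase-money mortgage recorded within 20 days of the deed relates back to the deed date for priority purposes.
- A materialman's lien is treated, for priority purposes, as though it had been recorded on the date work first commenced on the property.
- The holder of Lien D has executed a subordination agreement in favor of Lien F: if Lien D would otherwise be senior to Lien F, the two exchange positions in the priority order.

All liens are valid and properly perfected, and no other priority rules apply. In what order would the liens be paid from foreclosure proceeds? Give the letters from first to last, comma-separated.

E, F, A, G, B, D, C

First, effective dates: B was recorded within the 20-day window, so its effective date is the deed date 9/23/2018; D's effective date is 3/2/2017, when work began.
E is a property-tax lien, so it outranks all other liens regardless of date.
Ordering the rest by effective date: D (3/2/2017), A (11/7/2017), G (9/13/2018), B (9/23/2018), F (11/12/2018), C (10/4/2019).
D would otherwise be senior to F, so under the subordination agreement D and F exchange positions.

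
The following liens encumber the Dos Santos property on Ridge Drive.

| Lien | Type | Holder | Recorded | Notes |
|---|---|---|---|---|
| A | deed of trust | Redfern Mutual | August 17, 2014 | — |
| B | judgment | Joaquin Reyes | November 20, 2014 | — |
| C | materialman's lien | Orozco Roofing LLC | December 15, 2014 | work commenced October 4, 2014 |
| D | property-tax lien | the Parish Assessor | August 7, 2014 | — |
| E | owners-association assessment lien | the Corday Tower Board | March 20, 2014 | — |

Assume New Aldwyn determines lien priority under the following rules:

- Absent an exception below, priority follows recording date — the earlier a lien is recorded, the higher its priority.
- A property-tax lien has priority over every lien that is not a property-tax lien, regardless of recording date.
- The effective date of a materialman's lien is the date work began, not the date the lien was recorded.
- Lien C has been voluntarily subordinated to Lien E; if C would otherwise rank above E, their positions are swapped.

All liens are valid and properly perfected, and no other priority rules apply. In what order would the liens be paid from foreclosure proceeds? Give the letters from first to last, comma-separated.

First, effective dates: C's effective date is October 4, 2014, when work began.
D is a property-tax lien, so it outranks all other liens regardless of date.
Ordering the rest by effective date: E (March 20, 2014), A (August 17, 2014), C (October 4, 2014), B (November 20, 2014).
Since C is not senior to E, the subordination leaves the order unchanged.

D, E, A, C, B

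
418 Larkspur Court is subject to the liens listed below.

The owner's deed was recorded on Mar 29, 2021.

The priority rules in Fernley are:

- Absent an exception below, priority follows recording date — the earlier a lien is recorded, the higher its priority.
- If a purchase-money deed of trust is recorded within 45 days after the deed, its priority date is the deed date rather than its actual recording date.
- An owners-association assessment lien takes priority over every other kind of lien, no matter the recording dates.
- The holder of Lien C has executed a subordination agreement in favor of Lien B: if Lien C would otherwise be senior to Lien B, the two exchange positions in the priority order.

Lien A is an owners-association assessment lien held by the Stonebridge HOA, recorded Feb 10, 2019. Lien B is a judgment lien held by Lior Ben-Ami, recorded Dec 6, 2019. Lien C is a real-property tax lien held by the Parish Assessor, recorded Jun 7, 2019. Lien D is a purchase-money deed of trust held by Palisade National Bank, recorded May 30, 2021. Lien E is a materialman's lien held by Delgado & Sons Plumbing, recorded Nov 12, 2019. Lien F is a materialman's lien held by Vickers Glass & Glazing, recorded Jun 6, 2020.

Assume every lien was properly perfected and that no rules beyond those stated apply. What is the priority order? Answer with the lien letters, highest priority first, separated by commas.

Adjusting effective dates: D was recorded 62 days after the deed, outside the 45-day window, so it keeps its recording date.
A, as an owners-association assessment lien, has superpriority and ranks first.
Remaining liens by effective date: C (Jun 7, 2019), E (Nov 12, 2019), B (Dec 6, 2019), F (Jun 6, 2020), D (May 30, 2021).
The subordination applies — C was senior to B — so C and B swap.

A, B, E, C, F, D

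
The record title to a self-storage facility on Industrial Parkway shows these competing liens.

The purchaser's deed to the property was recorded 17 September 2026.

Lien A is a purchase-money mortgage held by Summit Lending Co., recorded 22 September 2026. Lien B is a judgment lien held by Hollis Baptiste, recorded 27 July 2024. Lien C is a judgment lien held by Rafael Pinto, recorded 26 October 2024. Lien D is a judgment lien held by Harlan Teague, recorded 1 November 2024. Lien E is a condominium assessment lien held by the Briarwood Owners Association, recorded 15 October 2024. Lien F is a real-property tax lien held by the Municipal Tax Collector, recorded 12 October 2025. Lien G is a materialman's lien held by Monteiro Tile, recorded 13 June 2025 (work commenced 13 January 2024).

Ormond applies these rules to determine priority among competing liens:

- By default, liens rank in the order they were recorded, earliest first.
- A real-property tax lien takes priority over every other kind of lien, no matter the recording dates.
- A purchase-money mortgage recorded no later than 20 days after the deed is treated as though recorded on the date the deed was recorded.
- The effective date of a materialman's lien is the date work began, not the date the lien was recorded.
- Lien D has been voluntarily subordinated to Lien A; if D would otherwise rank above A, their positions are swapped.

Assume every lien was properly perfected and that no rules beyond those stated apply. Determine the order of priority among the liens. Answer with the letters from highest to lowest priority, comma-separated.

F, G, B, E, C, A, D

Effective dates after the stated exceptions: A's effective date is the deed date, 17 September 2026; G relates back to 13 January 2024 (work commenced).
F is a real-property tax lien, so it outranks all other liens regardless of date.
Ordering the rest by effective date: G (13 January 2024), B (27 July 2024), E (15 October 2024), C (26 October 2024), D (1 November 2024), A (17 September 2026).
Because D would otherwise rank above A, the subordination swaps them.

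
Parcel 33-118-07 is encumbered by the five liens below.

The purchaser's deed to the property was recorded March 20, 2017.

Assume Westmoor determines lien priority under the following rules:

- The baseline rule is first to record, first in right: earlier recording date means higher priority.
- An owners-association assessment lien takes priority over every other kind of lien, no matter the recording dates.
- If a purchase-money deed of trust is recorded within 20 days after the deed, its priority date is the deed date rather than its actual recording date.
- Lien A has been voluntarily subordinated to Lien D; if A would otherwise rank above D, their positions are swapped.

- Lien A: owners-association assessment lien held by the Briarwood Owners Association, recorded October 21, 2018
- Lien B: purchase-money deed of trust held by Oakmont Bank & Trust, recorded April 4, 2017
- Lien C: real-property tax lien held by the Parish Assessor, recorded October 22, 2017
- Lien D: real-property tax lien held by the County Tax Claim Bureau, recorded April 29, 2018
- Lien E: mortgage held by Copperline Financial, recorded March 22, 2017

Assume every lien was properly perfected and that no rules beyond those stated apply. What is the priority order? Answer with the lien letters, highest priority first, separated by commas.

D, B, E, C, A

Adjusting effective dates: B's effective date is the deed date, March 20, 2017.
A is an owners-association assessment lien and takes priority over every other lien.
Ordering the rest by effective date: B (March 20, 2017), E (March 22, 2017), C (October 22, 2017), D (April 29, 2018).
A is senior to D before the subordination, so the two trade places.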